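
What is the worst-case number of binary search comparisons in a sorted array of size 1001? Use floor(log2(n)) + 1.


Binary search halves the search space each step.
Maximum comparisons = floor(log2(1001)) + 1
log2(1001) = 9.9672
floor(log2(1001)) = 9, so 9 + 1 = 10
Final answer: 10


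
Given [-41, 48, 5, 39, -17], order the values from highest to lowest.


Original list: [-41, 48, 5, 39, -17]
Repeatedly take the largest remaining element:
  Remaining [-41, 48, 5, 39, -17] -> largest is 48
  Remaining [-41, 5, 39, -17] -> largest is 39
  Remaining [-41, 5, -17] -> largest is 5
  Remaining [-41, -17] -> largest is -17
  Remaining [-41] -> largest is -41
Collecting the picks in order gives the descending list.
Final answer: [48, 39, 5, -17, -41]


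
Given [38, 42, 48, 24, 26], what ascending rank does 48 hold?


Sort ascending: [24, 26, 38, 42, 48]
Find 48 in the sorted list.
48 is at position 5 (1-indexed).
Final answer: 5


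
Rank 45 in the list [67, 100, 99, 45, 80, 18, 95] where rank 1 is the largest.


Sort descending: [100, 99, 95, 80, 67, 45, 18]
Find 45 in the sorted list.
45 is at position 6.
Final answer: 6


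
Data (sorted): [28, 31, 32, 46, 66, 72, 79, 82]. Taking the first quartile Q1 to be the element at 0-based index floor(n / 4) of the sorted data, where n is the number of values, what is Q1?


The list has n = 8 elements.
Q1 index = floor(8 / 4) = floor(2) = 2
Counting from index 0 in the sorted data, the element at index 2 is 32.
Final answer: 32


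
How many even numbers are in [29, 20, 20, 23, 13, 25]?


Check each element:
  29 is odd
  20 is even
  20 is even
  23 is odd
  13 is odd
  25 is odd
Evens: [20, 20]
Count of evens = 2
Final answer: 2


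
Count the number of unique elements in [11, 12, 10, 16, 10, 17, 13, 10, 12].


List all unique values:
Distinct values: [10, 11, 12, 13, 16, 17]
Count = 6
Final answer: 6


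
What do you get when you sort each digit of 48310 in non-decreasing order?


The number 48310 has digits: 4, 8, 3, 1, 0
Sorted: 0, 1, 3, 4, 8
Joining the sorted digits gives the result.
Final answer: 01348


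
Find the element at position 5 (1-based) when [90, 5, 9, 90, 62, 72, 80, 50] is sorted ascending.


Sort ascending: [5, 9, 50, 62, 72, 80, 90, 90]
The 5th element (1-indexed) is at index 4.
Value = 72
Final answer: 72


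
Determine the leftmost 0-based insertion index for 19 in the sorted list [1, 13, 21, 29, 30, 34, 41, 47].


List is sorted: [1, 13, 21, 29, 30, 34, 41, 47]
We need the leftmost position where 19 can be inserted, i.e. the first index whose element is >= 19 (or the end of the list if none is).
Binary search with low=0, high=8 (0-based indices):
  low=0, high=8, mid=4: a[4]=30 >= 19, so high = 4
  low=0, high=4, mid=2: a[2]=21 >= 19, so high = 2
  low=0, high=2, mid=1: a[1]=13 < 19, so low = 2
Now low = high = 2, so the insertion index is 2.
Final answer: 2


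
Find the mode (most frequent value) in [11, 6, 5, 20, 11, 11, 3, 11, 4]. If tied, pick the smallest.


Count the frequency of each value:
  3 appears 1 time(s)
  4 appears 1 time(s)
  5 appears 1 time(s)
  6 appears 1 time(s)
  11 appears 4 time(s)
  20 appears 1 time(s)
Maximum frequency is 4.
Only 11 reaches that frequency, so it is the mode.
Final answer: 11


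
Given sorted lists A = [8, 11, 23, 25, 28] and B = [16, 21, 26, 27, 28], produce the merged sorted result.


List A: [8, 11, 23, 25, 28]
List B: [16, 21, 26, 27, 28]
Repeatedly compare the front elements and take the smaller:
  8 vs 16 -> take 8
  11 vs 16 -> take 11
  23 vs 16 -> take 16
  23 vs 21 -> take 21
  23 vs 26 -> take 23
  25 vs 26 -> take 25
  28 vs 26 -> take 26
  28 vs 27 -> take 27
  28 vs 28 -> take 28
  A is exhausted; append the rest of B: [28]
Final answer: [8, 11, 16, 21, 23, 25, 26, 27, 28, 28]


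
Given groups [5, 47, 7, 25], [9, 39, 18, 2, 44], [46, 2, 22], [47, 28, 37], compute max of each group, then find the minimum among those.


Find max of each group:
  Group 1: [5, 47, 7, 25] -> max = 47
  Group 2: [9, 39, 18, 2, 44] -> max = 44
  Group 3: [46, 2, 22] -> max = 46
  Group 4: [47, 28, 37] -> max = 47
Maxes: [47, 44, 46, 47]
Minimum of maxes = 44
Final answer: 44


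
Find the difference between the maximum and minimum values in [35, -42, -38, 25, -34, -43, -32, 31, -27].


Maximum value: 35
Minimum value: -43
Range = 35 - (-43) = 78
Final answer: 78


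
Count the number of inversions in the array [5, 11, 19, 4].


For each element, count the later elements that are smaller than it:
  5 (index 0): smaller elements after it = [4] -> 1
  11 (index 1): smaller elements after it = [4] -> 1
  19 (index 2): smaller elements after it = [4] -> 1
Total inversions = 1 + 1 + 1 = 3
Final answer: 3


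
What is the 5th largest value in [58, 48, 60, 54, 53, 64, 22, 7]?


Sort descending: [64, 60, 58, 54, 53, 48, 22, 7]
The 5th element (1-indexed) is at index 4.
Value = 53
Final answer: 53


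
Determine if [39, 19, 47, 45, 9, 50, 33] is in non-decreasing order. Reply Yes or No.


Check consecutive pairs:
  39 <= 19? False
  19 <= 47? True
  47 <= 45? False
  45 <= 9? False
  9 <= 50? True
  50 <= 33? False
4 consecutive pair(s) are out of order, so the list is not sorted.
Final answer: No


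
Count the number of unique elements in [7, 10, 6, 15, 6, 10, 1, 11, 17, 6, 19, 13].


List all unique values:
Distinct values: [1, 6, 7, 10, 11, 13, 15, 17, 19]
Count = 9
Final answer: 9


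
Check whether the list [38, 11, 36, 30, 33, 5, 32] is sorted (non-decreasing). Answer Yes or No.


Check consecutive pairs:
  38 <= 11? False
  11 <= 36? True
  36 <= 30? False
  30 <= 33? True
  33 <= 5? False
  5 <= 32? True
3 consecutive pair(s) are out of order, so the list is not sorted.
Final answer: No


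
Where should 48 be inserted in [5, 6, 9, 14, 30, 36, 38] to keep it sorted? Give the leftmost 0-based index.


List is sorted: [5, 6, 9, 14, 30, 36, 38]
We need the leftmost position where 48 can be inserted, i.e. the first index whose element is >= 48 (or the end of the list if none is).
Binary search with low=0, high=7 (0-based indices):
  low=0, high=7, mid=3: a[3]=14 < 48, so low = 4
  low=4, high=7, mid=5: a[5]=36 < 48, so low = 6
  low=6, high=7, mid=6: a[6]=38 < 48, so low = 7
Now low = high = 7, so the insertion index is 7.
Final answer: 7


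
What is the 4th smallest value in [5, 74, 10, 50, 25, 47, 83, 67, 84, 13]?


Sort ascending: [5, 10, 13, 25, 47, 50, 67, 74, 83, 84]
The 4th element (1-indexed) is at index 3.
Value = 25
Final answer: 25


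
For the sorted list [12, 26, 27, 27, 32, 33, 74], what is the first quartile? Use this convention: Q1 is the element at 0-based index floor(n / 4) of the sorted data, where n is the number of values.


The list has n = 7 elements.
Q1 index = floor(7 / 4) = floor(1.75) = 1
Counting from index 0 in the sorted data, the element at index 1 is 26.
Final answer: 26


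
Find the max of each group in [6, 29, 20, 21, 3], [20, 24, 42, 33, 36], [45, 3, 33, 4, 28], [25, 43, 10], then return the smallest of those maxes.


Find max of each group:
  Group 1: [6, 29, 20, 21, 3] -> max = 29
  Group 2: [20, 24, 42, 33, 36] -> max = 42
  Group 3: [45, 3, 33, 4, 28] -> max = 45
  Group 4: [25, 43, 10] -> max = 43
Maxes: [29, 42, 45, 43]
Minimum of maxes = 29
Final answer: 29


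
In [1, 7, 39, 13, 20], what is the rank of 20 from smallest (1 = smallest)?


Sort ascending: [1, 7, 13, 20, 39]
Find 20 in the sorted list.
20 is at position 4 (1-indexed).
Final answer: 4


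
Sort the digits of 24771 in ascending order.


The number 24771 has digits: 2, 4, 7, 7, 1
Sorted: 1, 2, 4, 7, 7
Joining the sorted digits gives the result.
Final answer: 12477


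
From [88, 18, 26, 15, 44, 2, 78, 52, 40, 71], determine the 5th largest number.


Sort descending: [88, 78, 71, 52, 44, 40, 26, 18, 15, 2]
The 5th element (1-indexed) is at index 4.
Value = 44
Final answer: 44


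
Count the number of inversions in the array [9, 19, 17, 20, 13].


For each element, count the later elements that are smaller than it:
  9 (index 0): smaller elements after it = [] -> 0
  19 (index 1): smaller elements after it = [17, 13] -> 2
  17 (index 2): smaller elements after it = [13] -> 1
  20 (index 3): smaller elements after it = [13] -> 1
Total inversions = 0 + 2 + 1 + 1 = 4
Final answer: 4


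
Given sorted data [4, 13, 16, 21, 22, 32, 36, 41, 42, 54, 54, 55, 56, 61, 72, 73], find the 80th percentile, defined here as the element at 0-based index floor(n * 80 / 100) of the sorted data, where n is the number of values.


The dataset has n = 16 elements.
Index = floor(16 * 80 / 100) = floor(1280 / 100) = floor(12.8) = 12
Counting from index 0 in the sorted data, the element at index 12 is 56.
Final answer: 56


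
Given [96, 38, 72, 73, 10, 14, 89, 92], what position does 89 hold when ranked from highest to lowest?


Sort descending: [96, 92, 89, 73, 72, 38, 14, 10]
Find 89 in the sorted list.
89 is at position 3.
Final answer: 3


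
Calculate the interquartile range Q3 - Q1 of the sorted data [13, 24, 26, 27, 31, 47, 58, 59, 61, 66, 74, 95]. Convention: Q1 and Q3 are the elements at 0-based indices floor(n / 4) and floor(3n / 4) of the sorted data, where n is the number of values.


The data has n = 12 elements.
Q1 index = floor(12 / 4) = floor(3) = 3; Q3 index = floor(3 * 12 / 4) = floor(9) = 9
Q1 = element at index 3 = 27
Q3 = element at index 9 = 66
IQR = 66 - 27 = 39
Final answer: 39


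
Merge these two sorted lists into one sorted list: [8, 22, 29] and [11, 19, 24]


List A: [8, 22, 29]
List B: [11, 19, 24]
Repeatedly compare the front elements and take the smaller:
  8 vs 11 -> take 8
  22 vs 11 -> take 11
  22 vs 19 -> take 19
  22 vs 24 -> take 22
  29 vs 24 -> take 24
  B is exhausted; append the rest of A: [29]
Final answer: [8, 11, 19, 22, 24, 29]


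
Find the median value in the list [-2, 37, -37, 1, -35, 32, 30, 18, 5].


First, sort the list: [-37, -35, -2, 1, 5, 18, 30, 32, 37]
The list has 9 elements (odd count).
The middle index is 4 (0-based), and the element there is 5.
Final answer: 5


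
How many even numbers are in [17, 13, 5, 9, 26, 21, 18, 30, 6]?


Check each element:
  17 is odd
  13 is odd
  5 is odd
  9 is odd
  26 is even
  21 is odd
  18 is even
  30 is even
  6 is even
Evens: [26, 18, 30, 6]
Count of evens = 4
Final answer: 4


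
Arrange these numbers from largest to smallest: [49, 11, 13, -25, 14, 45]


Original list: [49, 11, 13, -25, 14, 45]
Repeatedly take the largest remaining element:
  Remaining [49, 11, 13, -25, 14, 45] -> largest is 49
  Remaining [11, 13, -25, 14, 45] -> largest is 45
  Remaining [11, 13, -25, 14] -> largest is 14
  Remaining [11, 13, -25] -> largest is 13
  Remaining [11, -25] -> largest is 11
  Remaining [-25] -> largest is -25
Collecting the picks in order gives the descending list.
Final answer: [49, 45, 14, 13, 11, -25]


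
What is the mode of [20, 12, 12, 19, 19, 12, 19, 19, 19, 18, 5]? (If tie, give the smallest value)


Count the frequency of each value:
  5 appears 1 time(s)
  12 appears 3 time(s)
  18 appears 1 time(s)
  19 appears 5 time(s)
  20 appears 1 time(s)
Maximum frequency is 5.
Only 19 reaches that frequency, so it is the mode.
Final answer: 19


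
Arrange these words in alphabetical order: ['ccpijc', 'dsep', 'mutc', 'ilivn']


Compare strings character by character (the first differing letter decides):
  'ccpijc' < 'dsep' since 'c' < 'd' at position 1
  'dsep' < 'ilivn' since 'd' < 'i' at position 1
  'ilivn' < 'mutc' since 'i' < 'm' at position 1
Chaining these comparisons gives the alphabetical order.
Final answer: ['ccpijc', 'dsep', 'ilivn', 'mutc']


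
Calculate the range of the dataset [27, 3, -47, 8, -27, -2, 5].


Maximum value: 27
Minimum value: -47
Range = 27 - (-47) = 74
Final answer: 74


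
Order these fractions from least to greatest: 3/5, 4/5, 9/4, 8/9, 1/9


Convert to decimal for comparison:
  3/5 = 0.6
  4/5 = 0.8
  9/4 = 2.25
  8/9 = 0.8889
  1/9 = 0.1111
Decimals in increasing order: 0.1111 < 0.6 < 0.8 < 0.8889 < 2.25
Writing each back as its fraction gives the sorted order.
Final answer: 1/9, 3/5, 4/5, 8/9, 9/4


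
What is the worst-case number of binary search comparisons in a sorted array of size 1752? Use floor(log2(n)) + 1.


Binary search halves the search space each step.
Maximum comparisons = floor(log2(1752)) + 1
log2(1752) = 10.7748
floor(log2(1752)) = 10, so 10 + 1 = 11
Final answer: 11


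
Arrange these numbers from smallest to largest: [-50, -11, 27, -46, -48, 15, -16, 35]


Original list: [-50, -11, 27, -46, -48, 15, -16, 35]
Repeatedly take the smallest remaining element:
  Remaining [-50, -11, 27, -46, -48, 15, -16, 35] -> smallest is -50
  Remaining [-11, 27, -46, -48, 15, -16, 35] -> smallest is -48
  Remaining [-11, 27, -46, 15, -16, 35] -> smallest is -46
  Remaining [-11, 27, 15, -16, 35] -> smallest is -16
  Remaining [-11, 27, 15, 35] -> smallest is -11
  Remaining [27, 15, 35] -> smallest is 15
  Remaining [27, 35] -> smallest is 27
  Remaining [35] -> smallest is 35
Collecting the picks in order gives the sorted list.
Final answer: [-50, -48, -46, -16, -11, 15, 27, 35]


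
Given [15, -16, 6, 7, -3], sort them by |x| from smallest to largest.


Compute absolute values:
  |15| = 15
  |-16| = 16
  |6| = 6
  |7| = 7
  |-3| = 3
Absolute values in increasing order: 3 < 6 < 7 < 15 < 16
Listing the original numbers in that order gives the answer.
Final answer: [-3, 6, 7, 15, -16]


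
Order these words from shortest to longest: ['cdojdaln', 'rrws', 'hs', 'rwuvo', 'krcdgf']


Compute lengths:
  'cdojdaln' has length 8
  'rrws' has length 4
  'hs' has length 2
  'rwuvo' has length 5
  'krcdgf' has length 6
Lengths in increasing order: 2 < 4 < 5 < 6 < 8
Listing the words in that order gives the answer.
Final answer: ['hs', 'rrws', 'rwuvo', 'krcdgf', 'cdojdaln']


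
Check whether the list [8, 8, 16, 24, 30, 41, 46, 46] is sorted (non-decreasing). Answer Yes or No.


Check consecutive pairs:
  8 <= 8? True
  8 <= 16? True
  16 <= 24? True
  24 <= 30? True
  30 <= 41? True
  41 <= 46? True
  46 <= 46? True
Every consecutive pair is in order, so the list is non-decreasing.
Final answer: Yes


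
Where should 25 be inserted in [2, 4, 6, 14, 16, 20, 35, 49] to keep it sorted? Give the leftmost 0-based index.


List is sorted: [2, 4, 6, 14, 16, 20, 35, 49]
We need the leftmost position where 25 can be inserted, i.e. the first index whose element is >= 25 (or the end of the list if none is).
Binary search with low=0, high=8 (0-based indices):
  low=0, high=8, mid=4: a[4]=16 < 25, so low = 5
  low=5, high=8, mid=6: a[6]=35 >= 25, so high = 6
  low=5, high=6, mid=5: a[5]=20 < 25, so low = 6
Now low = high = 6, so the insertion index is 6.
Final answer: 6


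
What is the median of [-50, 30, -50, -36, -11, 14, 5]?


First, sort the list: [-50, -50, -36, -11, 5, 14, 30]
The list has 7 elements (odd count).
The middle index is 3 (0-based), and the element there is -11.
Final answer: -11


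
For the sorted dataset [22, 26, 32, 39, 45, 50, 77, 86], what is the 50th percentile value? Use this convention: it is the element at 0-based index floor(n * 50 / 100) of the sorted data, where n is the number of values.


The dataset has n = 8 elements.
Index = floor(8 * 50 / 100) = floor(400 / 100) = floor(4) = 4
Counting from index 0 in the sorted data, the element at index 4 is 45.
Final answer: 45


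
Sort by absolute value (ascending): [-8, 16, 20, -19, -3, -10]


Compute absolute values:
  |-8| = 8
  |16| = 16
  |20| = 20
  |-19| = 19
  |-3| = 3
  |-10| = 10
Absolute values in increasing order: 3 < 8 < 10 < 16 < 19 < 20
Listing the original numbers in that order gives the answer.
Final answer: [-3, -8, -10, 16, -19, 20]


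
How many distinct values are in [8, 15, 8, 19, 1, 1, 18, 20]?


List all unique values:
Distinct values: [1, 8, 15, 18, 19, 20]
Count = 6
Final answer: 6


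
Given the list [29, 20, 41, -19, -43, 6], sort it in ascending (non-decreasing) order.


Original list: [29, 20, 41, -19, -43, 6]
Repeatedly take the smallest remaining element:
  Remaining [29, 20, 41, -19, -43, 6] -> smallest is -43
  Remaining [29, 20, 41, -19, 6] -> smallest is -19
  Remaining [29, 20, 41, 6] -> smallest is 6
  Remaining [29, 20, 41] -> smallest is 20
  Remaining [29, 41] -> smallest is 29
  Remaining [41] -> smallest is 41
Collecting the picks in order gives the sorted list.
Final answer: [-43, -19, 6, 20, 29, 41]


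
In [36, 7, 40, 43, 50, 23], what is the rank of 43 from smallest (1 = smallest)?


Sort ascending: [7, 23, 36, 40, 43, 50]
Find 43 in the sorted list.
43 is at position 5 (1-indexed).
Final answer: 5


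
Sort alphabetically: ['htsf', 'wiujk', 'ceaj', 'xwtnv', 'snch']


Compare strings character by character (the first differing letter decides):
  'ceaj' < 'htsf' since 'c' < 'h' at position 1
  'htsf' < 'snch' since 'h' < 's' at position 1
  'snch' < 'wiujk' since 's' < 'w' at position 1
  'wiujk' < 'xwtnv' since 'w' < 'x' at position 1
Chaining these comparisons gives the alphabetical order.
Final answer: ['ceaj', 'htsf', 'snch', 'wiujk', 'xwtnv']


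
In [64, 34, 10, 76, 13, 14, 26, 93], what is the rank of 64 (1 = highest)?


Sort descending: [93, 76, 64, 34, 26, 14, 13, 10]
Find 64 in the sorted list.
64 is at position 3.
Final answer: 3


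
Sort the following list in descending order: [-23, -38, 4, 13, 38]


Original list: [-23, -38, 4, 13, 38]
Repeatedly take the largest remaining element:
  Remaining [-23, -38, 4, 13, 38] -> largest is 38
  Remaining [-23, -38, 4, 13] -> largest is 13
  Remaining [-23, -38, 4] -> largest is 4
  Remaining [-23, -38] -> largest is -23
  Remaining [-38] -> largest is -38
Collecting the picks in order gives the descending list.
Final answer: [38, 13, 4, -23, -38]


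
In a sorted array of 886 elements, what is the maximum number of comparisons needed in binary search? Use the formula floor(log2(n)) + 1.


Binary search halves the search space each step.
Maximum comparisons = floor(log2(886)) + 1
log2(886) = 9.7912
floor(log2(886)) = 9, so 9 + 1 = 10
Final answer: 10


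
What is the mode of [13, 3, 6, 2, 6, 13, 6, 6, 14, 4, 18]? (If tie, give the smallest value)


Count the frequency of each value:
  2 appears 1 time(s)
  3 appears 1 time(s)
  4 appears 1 time(s)
  6 appears 4 time(s)
  13 appears 2 time(s)
  14 appears 1 time(s)
  18 appears 1 time(s)
Maximum frequency is 4.
Only 6 reaches that frequency, so it is the mode.
Final answer: 6


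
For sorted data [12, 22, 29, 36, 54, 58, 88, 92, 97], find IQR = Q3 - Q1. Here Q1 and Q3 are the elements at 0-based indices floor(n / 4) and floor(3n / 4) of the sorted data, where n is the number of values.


The data has n = 9 elements.
Q1 index = floor(9 / 4) = floor(2.25) = 2; Q3 index = floor(3 * 9 / 4) = floor(6.75) = 6
Q1 = element at index 2 = 29
Q3 = element at index 6 = 88
IQR = 88 - 29 = 59
Final answer: 59


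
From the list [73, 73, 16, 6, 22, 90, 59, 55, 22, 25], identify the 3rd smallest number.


Sort ascending: [6, 16, 22, 22, 25, 55, 59, 73, 73, 90]
The 3rd element (1-indexed) is at index 2.
Value = 22
Final answer: 22


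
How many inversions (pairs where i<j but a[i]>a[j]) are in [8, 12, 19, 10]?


For each element, count the later elements that are smaller than it:
  8 (index 0): smaller elements after it = [] -> 0
  12 (index 1): smaller elements after it = [10] -> 1
  19 (index 2): smaller elements after it = [10] -> 1
Total inversions = 0 + 1 + 1 = 2
Final answer: 2


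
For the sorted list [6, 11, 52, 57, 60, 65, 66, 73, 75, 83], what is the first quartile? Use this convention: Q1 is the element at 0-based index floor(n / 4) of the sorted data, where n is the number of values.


The list has n = 10 elements.
Q1 index = floor(10 / 4) = floor(2.5) = 2
Counting from index 0 in the sorted data, the element at index 2 is 52.
Final answer: 52


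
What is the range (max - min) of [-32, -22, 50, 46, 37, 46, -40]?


Maximum value: 50
Minimum value: -40
Range = 50 - (-40) = 90
Final answer: 90


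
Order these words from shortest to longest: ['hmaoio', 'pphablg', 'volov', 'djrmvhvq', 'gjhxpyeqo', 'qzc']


Compute lengths:
  'hmaoio' has length 6
  'pphablg' has length 7
  'volov' has length 5
  'djrmvhvq' has length 8
  'gjhxpyeqo' has length 9
  'qzc' has length 3
Lengths in increasing order: 3 < 5 < 6 < 7 < 8 < 9
Listing the words in that order gives the answer.
Final answer: ['qzc', 'volov', 'hmaoio', 'pphablg', 'djrmvhvq', 'gjhxpyeqo']


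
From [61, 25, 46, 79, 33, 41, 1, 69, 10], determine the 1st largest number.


Sort descending: [79, 69, 61, 46, 41, 33, 25, 10, 1]
The 1st element (1-indexed) is at index 0.
Value = 79
Final answer: 79


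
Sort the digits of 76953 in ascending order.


The number 76953 has digits: 7, 6, 9, 5, 3
Sorted: 3, 5, 6, 7, 9
Joining the sorted digits gives the result.
Final answer: 35679


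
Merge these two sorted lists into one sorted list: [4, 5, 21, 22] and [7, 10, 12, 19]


List A: [4, 5, 21, 22]
List B: [7, 10, 12, 19]
Repeatedly compare the front elements and take the smaller:
  4 vs 7 -> take 4
  5 vs 7 -> take 5
  21 vs 7 -> take 7
  21 vs 10 -> take 10
  21 vs 12 -> take 12
  21 vs 19 -> take 19
  B is exhausted; append the rest of A: [21, 22]
Final answer: [4, 5, 7, 10, 12, 19, 21, 22]


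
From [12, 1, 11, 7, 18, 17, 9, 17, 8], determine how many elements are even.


Check each element:
  12 is even
  1 is odd
  11 is odd
  7 is odd
  18 is even
  17 is odd
  9 is odd
  17 is odd
  8 is even
Evens: [12, 18, 8]
Count of evens = 3
Final answer: 3


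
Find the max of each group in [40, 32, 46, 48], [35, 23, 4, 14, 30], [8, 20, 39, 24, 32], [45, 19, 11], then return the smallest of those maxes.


Find max of each group:
  Group 1: [40, 32, 46, 48] -> max = 48
  Group 2: [35, 23, 4, 14, 30] -> max = 35
  Group 3: [8, 20, 39, 24, 32] -> max = 39
  Group 4: [45, 19, 11] -> max = 45
Maxes: [48, 35, 39, 45]
Minimum of maxes = 35
Final answer: 35


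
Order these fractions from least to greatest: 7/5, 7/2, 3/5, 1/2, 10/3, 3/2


Convert to decimal for comparison:
  7/5 = 1.4
  7/2 = 3.5
  3/5 = 0.6
  1/2 = 0.5
  10/3 = 3.3333
  3/2 = 1.5
Decimals in increasing order: 0.5 < 0.6 < 1.4 < 1.5 < 3.3333 < 3.5
Writing each back as its fraction gives the sorted order.
Final answer: 1/2, 3/5, 7/5, 3/2, 10/3, 7/2


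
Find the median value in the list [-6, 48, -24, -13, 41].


First, sort the list: [-24, -13, -6, 41, 48]
The list has 5 elements (odd count).
The middle index is 2 (0-based), and the element there is -6.
Final answer: -6


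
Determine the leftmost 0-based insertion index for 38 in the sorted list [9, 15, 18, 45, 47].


List is sorted: [9, 15, 18, 45, 47]
We need the leftmost position where 38 can be inserted, i.e. the first index whose element is >= 38 (or the end of the list if none is).
Binary search with low=0, high=5 (0-based indices):
  low=0, high=5, mid=2: a[2]=18 < 38, so low = 3
  low=3, high=5, mid=4: a[4]=47 >= 38, so high = 4
  low=3, high=4, mid=3: a[3]=45 >= 38, so high = 3
Now low = high = 3, so the insertion index is 3.
Final answer: 3


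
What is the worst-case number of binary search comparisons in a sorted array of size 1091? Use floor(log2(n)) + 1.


Binary search halves the search space each step.
Maximum comparisons = floor(log2(1091)) + 1
log2(1091) = 10.0914
floor(log2(1091)) = 10, so 10 + 1 = 11
Final answer: 11


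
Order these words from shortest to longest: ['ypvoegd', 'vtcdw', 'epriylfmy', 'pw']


Compute lengths:
  'ypvoegd' has length 7
  'vtcdw' has length 5
  'epriylfmy' has length 9
  'pw' has length 2
Lengths in increasing order: 2 < 5 < 7 < 9
Listing the words in that order gives the answer.
Final answer: ['pw', 'vtcdw', 'ypvoegd', 'epriylfmy']


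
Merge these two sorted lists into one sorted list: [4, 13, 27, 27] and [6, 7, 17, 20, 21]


List A: [4, 13, 27, 27]
List B: [6, 7, 17, 20, 21]
Repeatedly compare the front elements and take the smaller:
  4 vs 6 -> take 4
  13 vs 6 -> take 6
  13 vs 7 -> take 7
  13 vs 17 -> take 13
  27 vs 17 -> take 17
  27 vs 20 -> take 20
  27 vs 21 -> take 21
  B is exhausted; append the rest of A: [27, 27]
Final answer: [4, 6, 7, 13, 17, 20, 21, 27, 27]


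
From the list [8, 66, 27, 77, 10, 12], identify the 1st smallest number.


Sort ascending: [8, 10, 12, 27, 66, 77]
The 1st element (1-indexed) is at index 0.
Value = 8
Final answer: 8


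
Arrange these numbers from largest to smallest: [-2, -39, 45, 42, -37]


Original list: [-2, -39, 45, 42, -37]
Repeatedly take the largest remaining element:
  Remaining [-2, -39, 45, 42, -37] -> largest is 45
  Remaining [-2, -39, 42, -37] -> largest is 42
  Remaining [-2, -39, -37] -> largest is -2
  Remaining [-39, -37] -> largest is -37
  Remaining [-39] -> largest is -39
Collecting the picks in order gives the descending list.
Final answer: [45, 42, -2, -37, -39]


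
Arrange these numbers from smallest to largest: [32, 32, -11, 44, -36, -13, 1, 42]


Original list: [32, 32, -11, 44, -36, -13, 1, 42]
Repeatedly take the smallest remaining element:
  Remaining [32, 32, -11, 44, -36, -13, 1, 42] -> smallest is -36
  Remaining [32, 32, -11, 44, -13, 1, 42] -> smallest is -13
  Remaining [32, 32, -11, 44, 1, 42] -> smallest is -11
  Remaining [32, 32, 44, 1, 42] -> smallest is 1
  Remaining [32, 32, 44, 42] -> smallest is 32
  Remaining [32, 44, 42] -> smallest is 32
  Remaining [44, 42] -> smallest is 42
  Remaining [44] -> smallest is 44
Collecting the picks in order gives the sorted list.
Final answer: [-36, -13, -11, 1, 32, 32, 42, 44]


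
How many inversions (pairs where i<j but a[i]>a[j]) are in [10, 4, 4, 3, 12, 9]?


For each element, count the later elements that are smaller than it:
  10 (index 0): smaller elements after it = [4, 4, 3, 9] -> 4
  4 (index 1): smaller elements after it = [3] -> 1
  4 (index 2): smaller elements after it = [3] -> 1
  3 (index 3): smaller elements after it = [] -> 0
  12 (index 4): smaller elements after it = [9] -> 1
Total inversions = 4 + 1 + 1 + 0 + 1 = 7
Final answer: 7


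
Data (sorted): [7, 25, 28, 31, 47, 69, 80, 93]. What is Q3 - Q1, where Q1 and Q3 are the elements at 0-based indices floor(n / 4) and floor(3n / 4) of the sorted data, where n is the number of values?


The data has n = 8 elements.
Q1 index = floor(8 / 4) = floor(2) = 2; Q3 index = floor(3 * 8 / 4) = floor(6) = 6
Q1 = element at index 2 = 28
Q3 = element at index 6 = 80
IQR = 80 - 28 = 52
Final answer: 52


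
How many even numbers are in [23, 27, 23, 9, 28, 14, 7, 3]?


Check each element:
  23 is odd
  27 is odd
  23 is odd
  9 is odd
  28 is even
  14 is even
  7 is odd
  3 is odd
Evens: [28, 14]
Count of evens = 2
Final answer: 2


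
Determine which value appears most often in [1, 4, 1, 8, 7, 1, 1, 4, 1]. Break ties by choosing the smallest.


Count the frequency of each value:
  1 appears 5 time(s)
  4 appears 2 time(s)
  7 appears 1 time(s)
  8 appears 1 time(s)
Maximum frequency is 5.
Only 1 reaches that frequency, so it is the mode.
Final answer: 1


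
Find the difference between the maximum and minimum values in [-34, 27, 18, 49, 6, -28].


Maximum value: 49
Minimum value: -34
Range = 49 - (-34) = 83
Final answer: 83


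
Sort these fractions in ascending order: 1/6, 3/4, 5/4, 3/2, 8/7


Convert to decimal for comparison:
  1/6 = 0.1667
  3/4 = 0.75
  5/4 = 1.25
  3/2 = 1.5
  8/7 = 1.1429
Decimals in increasing order: 0.1667 < 0.75 < 1.1429 < 1.25 < 1.5
Writing each back as its fraction gives the sorted order.
Final answer: 1/6, 3/4, 8/7, 5/4, 3/2


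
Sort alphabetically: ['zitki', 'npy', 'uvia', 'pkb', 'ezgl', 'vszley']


Compare strings character by character (the first differing letter decides):
  'ezgl' < 'npy' since 'e' < 'n' at position 1
  'npy' < 'pkb' since 'n' < 'p' at position 1
  'pkb' < 'uvia' since 'p' < 'u' at position 1
  'uvia' < 'vszley' since 'u' < 'v' at position 1
  'vszley' < 'zitki' since 'v' < 'z' at position 1
Chaining these comparisons gives the alphabetical order.
Final answer: ['ezgl', 'npy', 'pkb', 'uvia', 'vszley', 'zitki']


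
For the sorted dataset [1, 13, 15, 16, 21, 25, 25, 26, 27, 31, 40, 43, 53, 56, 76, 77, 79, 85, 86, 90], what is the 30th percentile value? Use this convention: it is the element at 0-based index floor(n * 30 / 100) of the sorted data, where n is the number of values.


The dataset has n = 20 elements.
Index = floor(20 * 30 / 100) = floor(600 / 100) = floor(6) = 6
Counting from index 0 in the sorted data, the element at index 6 is 25.
Final answer: 25


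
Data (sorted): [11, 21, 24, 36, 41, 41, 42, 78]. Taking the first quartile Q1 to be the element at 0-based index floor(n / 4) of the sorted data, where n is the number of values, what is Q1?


The list has n = 8 elements.
Q1 index = floor(8 / 4) = floor(2) = 2
Counting from index 0 in the sorted data, the element at index 2 is 24.
Final answer: 24


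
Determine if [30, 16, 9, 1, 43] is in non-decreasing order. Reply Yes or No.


Check consecutive pairs:
  30 <= 16? False
  16 <= 9? False
  9 <= 1? False
  1 <= 43? True
3 consecutive pair(s) are out of order, so the list is not sorted.
Final answer: No


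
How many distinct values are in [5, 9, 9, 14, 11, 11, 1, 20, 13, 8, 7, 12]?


List all unique values:
Distinct values: [1, 5, 7, 8, 9, 11, 12, 13, 14, 20]
Count = 10
Final answer: 10


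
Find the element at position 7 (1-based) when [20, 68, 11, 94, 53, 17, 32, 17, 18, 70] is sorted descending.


Sort descending: [94, 70, 68, 53, 32, 20, 18, 17, 17, 11]
The 7th element (1-indexed) is at index 6.
Value = 18
Final answer: 18


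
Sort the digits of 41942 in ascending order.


The number 41942 has digits: 4, 1, 9, 4, 2
Sorted: 1, 2, 4, 4, 9
Joining the sorted digits gives the result.
Final answer: 12449


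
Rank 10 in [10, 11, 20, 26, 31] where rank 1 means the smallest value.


Sort ascending: [10, 11, 20, 26, 31]
Find 10 in the sorted list.
10 is at position 1 (1-indexed).
Final answer: 1


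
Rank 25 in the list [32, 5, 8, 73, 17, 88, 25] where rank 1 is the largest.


Sort descending: [88, 73, 32, 25, 17, 8, 5]
Find 25 in the sorted list.
25 is at position 4.
Final answer: 4


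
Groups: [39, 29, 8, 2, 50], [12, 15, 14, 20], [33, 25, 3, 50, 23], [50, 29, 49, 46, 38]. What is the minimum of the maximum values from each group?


Find max of each group:
  Group 1: [39, 29, 8, 2, 50] -> max = 50
  Group 2: [12, 15, 14, 20] -> max = 20
  Group 3: [33, 25, 3, 50, 23] -> max = 50
  Group 4: [50, 29, 49, 46, 38] -> max = 50
Maxes: [50, 20, 50, 50]
Minimum of maxes = 20
Final answer: 20


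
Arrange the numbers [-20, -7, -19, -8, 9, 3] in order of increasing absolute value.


Compute absolute values:
  |-20| = 20
  |-7| = 7
  |-19| = 19
  |-8| = 8
  |9| = 9
  |3| = 3
Absolute values in increasing order: 3 < 7 < 8 < 9 < 19 < 20
Listing the original numbers in that order gives the answer.
Final answer: [3, -7, -8, 9, -19, -20]


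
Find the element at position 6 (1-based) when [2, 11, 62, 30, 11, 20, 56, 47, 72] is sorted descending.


Sort descending: [72, 62, 56, 47, 30, 20, 11, 11, 2]
The 6th element (1-indexed) is at index 5.
Value = 20
Final answer: 20


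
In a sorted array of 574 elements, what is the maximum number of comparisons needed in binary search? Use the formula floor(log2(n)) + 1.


Binary search halves the search space each step.
Maximum comparisons = floor(log2(574)) + 1
log2(574) = 9.1649
floor(log2(574)) = 9, so 9 + 1 = 10
Final answer: 10


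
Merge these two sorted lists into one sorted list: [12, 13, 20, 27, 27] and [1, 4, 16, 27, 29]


List A: [12, 13, 20, 27, 27]
List B: [1, 4, 16, 27, 29]
Repeatedly compare the front elements and take the smaller:
  12 vs 1 -> take 1
  12 vs 4 -> take 4
  12 vs 16 -> take 12
  13 vs 16 -> take 13
  20 vs 16 -> take 16
  20 vs 27 -> take 20
  27 vs 27 -> take 27
  27 vs 27 -> take 27
  A is exhausted; append the rest of B: [27, 29]
Final answer: [1, 4, 12, 13, 16, 20, 27, 27, 27, 29]


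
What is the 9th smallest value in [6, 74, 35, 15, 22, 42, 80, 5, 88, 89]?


Sort ascending: [5, 6, 15, 22, 35, 42, 74, 80, 88, 89]
The 9th element (1-indexed) is at index 8.
Value = 88
Final answer: 88


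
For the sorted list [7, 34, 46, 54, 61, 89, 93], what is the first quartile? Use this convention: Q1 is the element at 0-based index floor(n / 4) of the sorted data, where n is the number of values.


The list has n = 7 elements.
Q1 index = floor(7 / 4) = floor(1.75) = 1
Counting from index 0 in the sorted data, the element at index 1 is 34.
Final answer: 34


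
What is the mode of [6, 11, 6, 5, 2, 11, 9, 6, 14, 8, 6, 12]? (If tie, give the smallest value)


Count the frequency of each value:
  2 appears 1 time(s)
  5 appears 1 time(s)
  6 appears 4 time(s)
  8 appears 1 time(s)
  9 appears 1 time(s)
  11 appears 2 time(s)
  12 appears 1 time(s)
  14 appears 1 time(s)
Maximum frequency is 4.
Only 6 reaches that frequency, so it is the mode.
Final answer: 6


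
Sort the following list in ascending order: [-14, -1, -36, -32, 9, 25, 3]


Original list: [-14, -1, -36, -32, 9, 25, 3]
Repeatedly take the smallest remaining element:
  Remaining [-14, -1, -36, -32, 9, 25, 3] -> smallest is -36
  Remaining [-14, -1, -32, 9, 25, 3] -> smallest is -32
  Remaining [-14, -1, 9, 25, 3] -> smallest is -14
  Remaining [-1, 9, 25, 3] -> smallest is -1
  Remaining [9, 25, 3] -> smallest is 3
  Remaining [9, 25] -> smallest is 9
  Remaining [25] -> smallest is 25
Collecting the picks in order gives the sorted list.
Final answer: [-36, -32, -14, -1, 3, 9, 25]


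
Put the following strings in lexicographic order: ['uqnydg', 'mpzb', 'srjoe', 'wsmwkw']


Compare strings character by character (the first differing letter decides):
  'mpzb' < 'srjoe' since 'm' < 's' at position 1
  'srjoe' < 'uqnydg' since 's' < 'u' at position 1
  'uqnydg' < 'wsmwkw' since 'u' < 'w' at position 1
Chaining these comparisons gives the alphabetical order.
Final answer: ['mpzb', 'srjoe', 'uqnydg', 'wsmwkw']


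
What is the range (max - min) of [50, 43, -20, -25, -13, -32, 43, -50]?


Maximum value: 50
Minimum value: -50
Range = 50 - (-50) = 100
Final answer: 100


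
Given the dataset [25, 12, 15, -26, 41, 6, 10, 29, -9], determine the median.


First, sort the list: [-26, -9, 6, 10, 12, 15, 25, 29, 41]
The list has 9 elements (odd count).
The middle index is 4 (0-based), and the element there is 12.
Final answer: 12


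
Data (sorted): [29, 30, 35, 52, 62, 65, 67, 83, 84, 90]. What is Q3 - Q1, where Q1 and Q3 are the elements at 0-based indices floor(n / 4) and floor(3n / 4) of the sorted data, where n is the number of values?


The data has n = 10 elements.
Q1 index = floor(10 / 4) = floor(2.5) = 2; Q3 index = floor(3 * 10 / 4) = floor(7.5) = 7
Q1 = element at index 2 = 35
Q3 = element at index 7 = 83
IQR = 83 - 35 = 48
Final answer: 48


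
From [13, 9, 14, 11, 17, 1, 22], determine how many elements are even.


Check each element:
  13 is odd
  9 is odd
  14 is even
  11 is odd
  17 is odd
  1 is odd
  22 is even
Evens: [14, 22]
Count of evens = 2
Final answer: 2


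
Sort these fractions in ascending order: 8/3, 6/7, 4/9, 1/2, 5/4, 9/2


Convert to decimal for comparison:
  8/3 = 2.6667
  6/7 = 0.8571
  4/9 = 0.4444
  1/2 = 0.5
  5/4 = 1.25
  9/2 = 4.5
Decimals in increasing order: 0.4444 < 0.5 < 0.8571 < 1.25 < 2.6667 < 4.5
Writing each back as its fraction gives the sorted order.
Final answer: 4/9, 1/2, 6/7, 5/4, 8/3, 9/2


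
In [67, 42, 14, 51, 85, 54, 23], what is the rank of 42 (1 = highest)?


Sort descending: [85, 67, 54, 51, 42, 23, 14]
Find 42 in the sorted list.
42 is at position 5.
Final answer: 5


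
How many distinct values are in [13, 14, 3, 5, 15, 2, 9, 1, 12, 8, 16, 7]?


List all unique values:
Distinct values: [1, 2, 3, 5, 7, 8, 9, 12, 13, 14, 15, 16]
Count = 12
Final answer: 12


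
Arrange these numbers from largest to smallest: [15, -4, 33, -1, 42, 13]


Original list: [15, -4, 33, -1, 42, 13]
Repeatedly take the largest remaining element:
  Remaining [15, -4, 33, -1, 42, 13] -> largest is 42
  Remaining [15, -4, 33, -1, 13] -> largest is 33
  Remaining [15, -4, -1, 13] -> largest is 15
  Remaining [-4, -1, 13] -> largest is 13
  Remaining [-4, -1] -> largest is -1
  Remaining [-4] -> largest is -4
Collecting the picks in order gives the descending list.
Final answer: [42, 33, 15, 13, -1, -4]


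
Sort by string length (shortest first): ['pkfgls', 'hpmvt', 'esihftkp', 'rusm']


Compute lengths:
  'pkfgls' has length 6
  'hpmvt' has length 5
  'esihftkp' has length 8
  'rusm' has length 4
Lengths in increasing order: 4 < 5 < 6 < 8
Listing the words in that order gives the answer.
Final answer: ['rusm', 'hpmvt', 'pkfgls', 'esihftkp']


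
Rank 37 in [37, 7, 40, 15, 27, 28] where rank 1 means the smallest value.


Sort ascending: [7, 15, 27, 28, 37, 40]
Find 37 in the sorted list.
37 is at position 5 (1-indexed).
Final answer: 5


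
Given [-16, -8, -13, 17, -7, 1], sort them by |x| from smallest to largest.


Compute absolute values:
  |-16| = 16
  |-8| = 8
  |-13| = 13
  |17| = 17
  |-7| = 7
  |1| = 1
Absolute values in increasing order: 1 < 7 < 8 < 13 < 16 < 17
Listing the original numbers in that order gives the answer.
Final answer: [1, -7, -8, -13, -16, 17]


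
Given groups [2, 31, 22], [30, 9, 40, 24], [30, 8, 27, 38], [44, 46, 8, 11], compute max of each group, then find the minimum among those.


Find max of each group:
  Group 1: [2, 31, 22] -> max = 31
  Group 2: [30, 9, 40, 24] -> max = 40
  Group 3: [30, 8, 27, 38] -> max = 38
  Group 4: [44, 46, 8, 11] -> max = 46
Maxes: [31, 40, 38, 46]
Minimum of maxes = 31
Final answer: 31


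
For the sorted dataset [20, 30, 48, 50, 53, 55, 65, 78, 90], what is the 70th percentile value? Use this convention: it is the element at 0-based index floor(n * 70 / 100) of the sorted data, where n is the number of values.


The dataset has n = 9 elements.
Index = floor(9 * 70 / 100) = floor(630 / 100) = floor(6.3) = 6
Counting from index 0 in the sorted data, the element at index 6 is 65.
Final answer: 65


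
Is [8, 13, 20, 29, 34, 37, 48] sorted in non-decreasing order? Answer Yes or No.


Check consecutive pairs:
  8 <= 13? True
  13 <= 20? True
  20 <= 29? True
  29 <= 34? True
  34 <= 37? True
  37 <= 48? True
Every consecutive pair is in order, so the list is non-decreasing.
Final answer: Yes


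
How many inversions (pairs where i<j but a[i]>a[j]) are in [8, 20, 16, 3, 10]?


For each element, count the later elements that are smaller than it:
  8 (index 0): smaller elements after it = [3] -> 1
  20 (index 1): smaller elements after it = [16, 3, 10] -> 3
  16 (index 2): smaller elements after it = [3, 10] -> 2
  3 (index 3): smaller elements after it = [] -> 0
Total inversions = 1 + 3 + 2 + 0 = 6
Final answer: 6


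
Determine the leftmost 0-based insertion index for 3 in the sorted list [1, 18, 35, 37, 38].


List is sorted: [1, 18, 35, 37, 38]
We need the leftmost position where 3 can be inserted, i.e. the first index whose element is >= 3 (or the end of the list if none is).
Binary search with low=0, high=5 (0-based indices):
  low=0, high=5, mid=2: a[2]=35 >= 3, so high = 2
  low=0, high=2, mid=1: a[1]=18 >= 3, so high = 1
  low=0, high=1, mid=0: a[0]=1 < 3, so low = 1
Now low = high = 1, so the insertion index is 1.
Final answer: 1


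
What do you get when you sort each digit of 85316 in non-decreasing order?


The number 85316 has digits: 8, 5, 3, 1, 6
Sorted: 1, 3, 5, 6, 8
Joining the sorted digits gives the result.
Final answer: 13568


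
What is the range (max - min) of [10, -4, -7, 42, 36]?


Maximum value: 42
Minimum value: -7
Range = 42 - (-7) = 49
Final answer: 49


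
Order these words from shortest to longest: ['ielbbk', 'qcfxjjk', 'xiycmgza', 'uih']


Compute lengths:
  'ielbbk' has length 6
  'qcfxjjk' has length 7
  'xiycmgza' has length 8
  'uih' has length 3
Lengths in increasing order: 3 < 6 < 7 < 8
Listing the words in that order gives the answer.
Final answer: ['uih', 'ielbbk', 'qcfxjjk', 'xiycmgza']
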